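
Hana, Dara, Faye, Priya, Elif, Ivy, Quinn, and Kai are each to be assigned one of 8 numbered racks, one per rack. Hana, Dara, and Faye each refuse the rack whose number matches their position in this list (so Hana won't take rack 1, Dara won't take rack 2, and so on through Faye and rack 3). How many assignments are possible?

Let Aᵢ (for i ∈ {1, 2, 3}) be the placements that put person i in their forbidden rack. Any j of these fix j positions, leaving (8−j)! ways to fill the rest, and there are C(3,j) ways to pick which j.
By inclusion–exclusion, the number of valid placements is Σ_{j=0}^{3} (−1)^j C(3,j)·(8−j)!.
Computing: 40320 − 15120 + 2160 − 120 = 27240.

27240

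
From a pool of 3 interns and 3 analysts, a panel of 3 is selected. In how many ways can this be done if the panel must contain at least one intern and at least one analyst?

18

With no constraint there are C(6,3) = 20 possible selections.
Selections missing a whole group: no interns → C(3,3) = 1; no analysts → C(3,3) = 1.
Both groups omitted at once is impossible, so 20 − 2 = 18.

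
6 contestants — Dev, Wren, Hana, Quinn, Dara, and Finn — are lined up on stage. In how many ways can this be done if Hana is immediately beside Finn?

240

Place the 4 others and the Hana-Finn pair as 5 objects in a line; the pair has 2 internal arrangements.
That gives 2 × 5! = 2 × 120 = 240.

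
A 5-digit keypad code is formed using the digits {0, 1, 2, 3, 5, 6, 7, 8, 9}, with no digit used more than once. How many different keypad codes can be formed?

With no repetition, fill the 5 digits in order: 9 choices, then 8, down to 5.
That product is 9 × 8 × 7 × 6 × 5 = 15120.

15120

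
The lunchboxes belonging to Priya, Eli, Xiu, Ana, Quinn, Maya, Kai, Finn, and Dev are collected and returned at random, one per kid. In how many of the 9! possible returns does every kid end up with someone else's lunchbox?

This is the derangement count D_9: permutations of 9 items with no fixed point.
By inclusion–exclusion this is Σ_{j=0}^{9} (−1)^j C(9,j)·(9−j)!.
Computing: 362880 − 362880 + 181440 − 60480 + 15120 − 3024 + 504 − 72 + 9 − 1 = 133496.

133496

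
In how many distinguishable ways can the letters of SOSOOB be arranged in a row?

60

The 6 letters of SOSOOB have repeats: O appearing 3 times and S appearing twice.
Dividing 6! = 720 by 3!·2! = 12 for the repeated letters gives 60.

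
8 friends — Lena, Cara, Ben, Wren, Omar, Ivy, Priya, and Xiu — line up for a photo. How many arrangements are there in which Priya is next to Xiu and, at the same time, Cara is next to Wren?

Treat {Priya,Xiu} as one block (2 orders) and {Cara,Wren} as another (2 orders).
That leaves 6 units to arrange: 2 × 2 × 6! = 4 × 720 = 2880.

2880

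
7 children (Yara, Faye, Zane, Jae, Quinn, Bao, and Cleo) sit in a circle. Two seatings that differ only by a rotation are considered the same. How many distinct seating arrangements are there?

Fix one person's seat to break rotational symmetry; the remaining 6 people can be arranged in (6)! = 720 ways.

720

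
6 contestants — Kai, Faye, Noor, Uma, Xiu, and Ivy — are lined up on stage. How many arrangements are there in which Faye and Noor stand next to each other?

Place the 4 others and the Faye-Noor pair as 5 objects in a line; the pair has 2 internal arrangements.
That gives 2 × 5! = 2 × 120 = 240.

240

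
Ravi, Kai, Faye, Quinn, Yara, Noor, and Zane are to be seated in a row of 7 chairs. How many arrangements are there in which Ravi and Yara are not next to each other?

3600

Of the 7! = 5040 arrangements, those with Ravi and Yara adjacent number 2 × 6! = 1440 (treat the pair as a block with 2 internal orders).
Complementary counting: 5040 − 1440 = 3600.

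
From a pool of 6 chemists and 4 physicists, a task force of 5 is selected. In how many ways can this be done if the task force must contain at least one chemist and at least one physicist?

246

With no constraint there are C(10,5) = 252 possible selections.
Selections missing a whole group: no chemists → C(4,5) = 0; no physicists → C(6,5) = 6.
Both groups omitted at once is impossible, so 252 − 6 = 246.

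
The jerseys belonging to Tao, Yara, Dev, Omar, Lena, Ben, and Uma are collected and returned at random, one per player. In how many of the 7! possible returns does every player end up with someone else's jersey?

1854

Let Aᵢ be the assignments in which player i gets their old jersey. We want the size of the complement of A₁∪…∪A_7.
By inclusion–exclusion this is Σ_{j=0}^{7} (−1)^j C(7,j)·(7−j)!.
Computing: 5040 − 5040 + 2520 − 840 + 210 − 42 + 7 − 1 = 1854.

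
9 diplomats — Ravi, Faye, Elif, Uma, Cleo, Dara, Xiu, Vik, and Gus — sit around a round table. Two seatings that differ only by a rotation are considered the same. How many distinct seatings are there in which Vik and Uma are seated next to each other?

10080

Treat {Vik, Uma} as one unit (2 internal orders) and seat the resulting 8 units around the table: (7)! circular arrangements.
So 2 × (7)! = 2 × 5040 = 10080.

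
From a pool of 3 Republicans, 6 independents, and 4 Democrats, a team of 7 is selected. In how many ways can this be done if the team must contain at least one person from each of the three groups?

1559

With no constraint there are C(13,7) = 1716 possible selections.
Selections missing a whole group: no Republicans → C(10,7) = 120; no independents → C(7,7) = 1; no Democrats → C(9,7) = 36.
Add back selections omitting two groups (i.e. drawn from a single group): C(3,7) + C(6,7) + C(4,7) = 0.
By inclusion–exclusion: 1716 − 157 + 0 = 1559.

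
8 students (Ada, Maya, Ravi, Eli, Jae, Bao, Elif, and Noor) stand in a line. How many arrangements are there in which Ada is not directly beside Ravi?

30240

There are 8! = 40320 arrangements in all. If Ada and Ravi are adjacent, merging them into one block gives 2·(7)! = 10080 arrangements.
Complementary counting: 40320 − 10080 = 30240.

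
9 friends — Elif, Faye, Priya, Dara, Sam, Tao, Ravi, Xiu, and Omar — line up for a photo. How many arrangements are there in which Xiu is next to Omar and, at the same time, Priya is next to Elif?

Treat {Xiu,Omar} as one block (2 orders) and {Priya,Elif} as another (2 orders).
That leaves 7 units to arrange: 2 × 2 × 7! = 4 × 5040 = 20160.

20160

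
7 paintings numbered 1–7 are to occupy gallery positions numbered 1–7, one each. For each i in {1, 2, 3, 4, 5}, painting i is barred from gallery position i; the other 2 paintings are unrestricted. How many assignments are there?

2428

Let Aᵢ (for 1 ≤ i ≤ 5) be the placements that put painting i in its forbidden gallery position. Any j of these fix j positions, leaving (7−j)! ways to fill the rest, and there are C(5,j) ways to pick which j.
By inclusion–exclusion, the number of valid placements is Σ_{j=0}^{5} (−1)^j C(5,j)·(7−j)!.
Computing: 5040 − 3600 + 1200 − 240 + 30 − 2 = 2428.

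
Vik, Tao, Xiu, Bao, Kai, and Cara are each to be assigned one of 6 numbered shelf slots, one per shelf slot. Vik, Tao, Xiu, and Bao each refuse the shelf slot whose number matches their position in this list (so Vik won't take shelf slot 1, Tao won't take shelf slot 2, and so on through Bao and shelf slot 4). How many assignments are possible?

362

Let Aᵢ (for 1 ≤ i ≤ 4) be the placements that put person i in their forbidden shelf slot. Any j of these fix j positions, leaving (6−j)! ways to fill the rest, and there are C(4,j) ways to pick which j.
By inclusion–exclusion, the number of valid placements is Σ_{j=0}^{4} (−1)^j C(4,j)·(6−j)!.
Computing: 720 − 480 + 144 − 24 + 2 = 362.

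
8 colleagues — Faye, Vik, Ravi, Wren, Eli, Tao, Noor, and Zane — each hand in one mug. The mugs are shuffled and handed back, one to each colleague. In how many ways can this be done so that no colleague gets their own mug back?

This is the derangement count D_8: permutations of 8 items with no fixed point.
By inclusion–exclusion this is Σ_{j=0}^{8} (−1)^j C(8,j)·(8−j)!.
Computing: 40320 − 40320 + 20160 − 6720 + 1680 − 336 + 56 − 8 + 1 = 14833.

14833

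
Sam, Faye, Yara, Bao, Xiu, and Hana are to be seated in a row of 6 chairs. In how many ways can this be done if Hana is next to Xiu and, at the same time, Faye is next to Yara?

Treat {Hana,Xiu} as one block (2 orders) and {Faye,Yara} as another (2 orders).
That leaves 4 units to arrange: 2 × 2 × 4! = 4 × 24 = 96.

96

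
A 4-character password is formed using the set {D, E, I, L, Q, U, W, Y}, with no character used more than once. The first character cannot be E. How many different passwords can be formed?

The first character has 8−1 = 7 choices (anything except E).
The remaining 3 characters are filled from the other 7 symbols without repetition: 7 × 6 × 5 = 210.
Total: 7 × 210 = 1470.

1470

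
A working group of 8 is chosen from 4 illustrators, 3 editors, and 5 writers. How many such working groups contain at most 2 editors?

Split by how many editors are chosen (0 through 2).
Sum: C(3,0)·C(9,8) + C(3,1)·C(9,7) + C(3,2)·C(9,6) = 9 + 108 + 252 = 369.

369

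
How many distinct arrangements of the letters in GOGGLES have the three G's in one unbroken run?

Treat the 3 copies of G as a single block. The multiset to arrange is then {GGG, E, L, O, S}, 5 items in all.
All 5 items are distinct, so there are (5)! = 120 arrangements.

120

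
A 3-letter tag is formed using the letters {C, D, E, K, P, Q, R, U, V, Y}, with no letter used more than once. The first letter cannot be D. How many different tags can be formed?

648

The first letter has 10−1 = 9 choices (anything except D).
The remaining 2 letters are filled from the other 9 symbols without repetition: 9 × 8 = 72.
Total: 9 × 72 = 648.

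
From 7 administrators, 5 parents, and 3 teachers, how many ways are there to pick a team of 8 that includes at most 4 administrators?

Split by how many administrators are chosen (0 through 4).
Sum: C(7,0)·C(8,8) + C(7,1)·C(8,7) + C(7,2)·C(8,6) + C(7,3)·C(8,5) + C(7,4)·C(8,4) = 1 + 56 + 588 + 1960 + 2450 = 5055.

5055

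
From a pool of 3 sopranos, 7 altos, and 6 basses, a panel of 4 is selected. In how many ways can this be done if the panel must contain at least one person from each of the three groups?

819

Unrestricted: C(16,4) = 1820 ways to pick any 4 of the 16.
Selections missing a whole group: no sopranos → C(13,4) = 715; no altos → C(9,4) = 126; no basses → C(10,4) = 210.
Add back selections omitting two groups (i.e. drawn from a single group): C(3,4) + C(7,4) + C(6,4) = 50.
By inclusion–exclusion: 1820 − 1051 + 50 = 819.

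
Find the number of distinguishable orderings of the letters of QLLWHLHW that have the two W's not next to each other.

Total arrangements of QLLWHLHW: 8!/(3!·2!·2!) = 1680.
Arrangements with the W's together: treat WW as one letter, giving (7)!/(3!·2!) = 420.
Subtracting, 1680 − 420 = 1260 arrangements keep the W's apart.

1260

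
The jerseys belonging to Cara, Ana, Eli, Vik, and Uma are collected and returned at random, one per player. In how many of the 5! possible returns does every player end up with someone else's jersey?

44

This is the derangement count D_5: permutations of 5 items with no fixed point.
By inclusion–exclusion this is Σ_{j=0}^{5} (−1)^j C(5,j)·(5−j)!.
Computing: 120 − 120 + 60 − 20 + 5 − 1 = 44.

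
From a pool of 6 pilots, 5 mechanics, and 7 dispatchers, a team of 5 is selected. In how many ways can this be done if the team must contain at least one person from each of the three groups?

Unrestricted: C(18,5) = 8568 ways to pick any 5 of the 18.
Subtract selections that omit an entire group: no pilots → C(12,5) = 792; no mechanics → C(13,5) = 1287; no dispatchers → C(11,5) = 462.
Add back selections omitting two groups (i.e. drawn from a single group): C(6,5) + C(5,5) + C(7,5) = 28.
By inclusion–exclusion: 8568 − 2541 + 28 = 6055.

6055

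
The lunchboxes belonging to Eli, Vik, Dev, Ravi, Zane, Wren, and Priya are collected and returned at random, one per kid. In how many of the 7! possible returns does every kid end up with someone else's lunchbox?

1854

Let Aᵢ be the assignments in which kid i gets their own lunchbox. We want the size of the complement of A₁∪…∪A_7.
By inclusion–exclusion this is Σ_{j=0}^{7} (−1)^j C(7,j)·(7−j)!.
Computing: 5040 − 5040 + 2520 − 840 + 210 − 42 + 7 − 1 = 1854.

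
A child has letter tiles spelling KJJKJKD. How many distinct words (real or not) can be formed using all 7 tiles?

140

KJJKJKD has 7 letters with J appearing 3 times and K appearing 3 times.
The number of distinct arrangements is 7!/(3!·3!) = 5040/36 = 140.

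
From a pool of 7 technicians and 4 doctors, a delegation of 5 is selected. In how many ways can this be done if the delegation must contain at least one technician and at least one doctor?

With no constraint there are C(11,5) = 462 possible selections.
Subtract selections that omit an entire group: no technicians → C(4,5) = 0; no doctors → C(7,5) = 21.
Both groups omitted at once is impossible, so 462 − 21 = 441.

441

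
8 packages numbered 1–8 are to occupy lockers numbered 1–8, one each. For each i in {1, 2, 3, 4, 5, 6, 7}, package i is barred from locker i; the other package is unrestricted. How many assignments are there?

16687

Let Aᵢ (for 1 ≤ i ≤ 7) be the placements that put package i in its forbidden locker. Any j of these fix j positions, leaving (8−j)! ways to fill the rest, and there are C(7,j) ways to pick which j.
By inclusion–exclusion, the number of valid placements is Σ_{j=0}^{7} (−1)^j C(7,j)·(8−j)!.
Computing: 40320 − 35280 + 15120 − 4200 + 840 − 126 + 14 − 1 = 16687.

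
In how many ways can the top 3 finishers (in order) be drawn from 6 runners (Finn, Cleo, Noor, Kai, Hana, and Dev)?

120

This is an ordered selection of 3 from 6: P(6,3).
That gives 6 × 5 × 4 = 120.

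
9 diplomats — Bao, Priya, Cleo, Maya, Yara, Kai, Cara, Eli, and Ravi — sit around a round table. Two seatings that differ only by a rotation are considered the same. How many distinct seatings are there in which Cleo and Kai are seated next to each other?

Glue Cleo and Kai into a block (2 internal orders). Seating 8 units around a circle gives (7)! arrangements.
So 2 × (7)! = 2 × 5040 = 10080.

10080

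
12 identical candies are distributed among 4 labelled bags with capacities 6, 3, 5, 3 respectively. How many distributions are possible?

Ignoring the caps, the number of non-negative solutions to x_1+…+x_4 = 12 is C(15,3) = 455.
Subtract solutions that violate a single cap (substitute x_i' = x_i − (cap_i+1)): x_1 ≥ 7 gives C(8,3) = 56; x_2 ≥ 4 gives C(11,3) = 165; x_3 ≥ 6 gives C(9,3) = 84; x_4 ≥ 4 gives C(11,3) = 165. Together 470.
Add back pairs where two caps are both exceeded: 4 + 0 + 4 + 10 + 35 + 10 = 63.
By inclusion–exclusion the count is 455 − 470 + 63 = 48.

48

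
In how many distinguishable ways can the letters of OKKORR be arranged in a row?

OKKORR has 6 letters with K appearing twice, O appearing twice, and R appearing twice.
The number of distinct arrangements is 6!/(2!·2!·2!) = 720/8 = 90.

90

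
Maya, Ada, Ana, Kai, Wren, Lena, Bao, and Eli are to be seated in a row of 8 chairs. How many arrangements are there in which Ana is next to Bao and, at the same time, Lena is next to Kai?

Treat {Ana,Bao} as one block (2 orders) and {Lena,Kai} as another (2 orders).
That leaves 6 units to arrange: 2 × 2 × 6! = 4 × 720 = 2880.

2880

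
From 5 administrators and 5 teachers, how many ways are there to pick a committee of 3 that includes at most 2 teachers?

Split by how many teachers are chosen (0 through 2).
Sum: C(5,0)·C(5,3) + C(5,1)·C(5,2) + C(5,2)·C(5,1) = 10 + 50 + 50 = 110.

110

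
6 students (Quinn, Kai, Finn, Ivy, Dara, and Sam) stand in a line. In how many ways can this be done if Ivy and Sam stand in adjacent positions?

Place the 4 others and the Ivy-Sam pair as 5 objects in a line; the pair has 2 internal arrangements.
That gives 2 × 5! = 2 × 120 = 240.

240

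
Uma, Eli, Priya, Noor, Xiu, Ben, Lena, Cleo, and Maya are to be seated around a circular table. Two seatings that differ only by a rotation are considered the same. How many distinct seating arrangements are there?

Seat Uma anywhere (absorbing the rotational symmetry), then permute the other 8: (8)! = 40320.

40320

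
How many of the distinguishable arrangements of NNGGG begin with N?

With the first slot taken by N, it remains to arrange the other 4 letters (NGGG).
Those 4 letters have G appearing 3 times, giving (4)!/(3!) = 4.

4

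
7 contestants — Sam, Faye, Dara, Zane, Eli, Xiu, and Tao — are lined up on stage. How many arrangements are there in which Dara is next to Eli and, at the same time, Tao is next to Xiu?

Treat {Dara,Eli} as one block (2 orders) and {Tao,Xiu} as another (2 orders).
That leaves 5 units to arrange: 2 × 2 × 5! = 4 × 120 = 480.

480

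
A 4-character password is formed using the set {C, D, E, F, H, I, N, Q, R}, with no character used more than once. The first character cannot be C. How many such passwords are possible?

The first character has 9−1 = 8 choices (anything except C).
The remaining 3 characters are filled from the other 8 symbols without repetition: 8 × 7 × 6 = 336.
Total: 8 × 336 = 2688.

2688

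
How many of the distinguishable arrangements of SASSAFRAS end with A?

840

With the last slot taken by A, it remains to arrange the other 8 letters (SSSAFRAS).
Those 8 letters have A appearing twice and S appearing 4 times, giving (8)!/(4!·2!) = 840.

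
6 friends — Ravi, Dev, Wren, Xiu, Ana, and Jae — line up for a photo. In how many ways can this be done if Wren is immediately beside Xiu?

Place the 4 others and the Wren-Xiu pair as 5 objects in a line; the pair has 2 internal arrangements.
That gives 2 × 5! = 2 × 120 = 240.

240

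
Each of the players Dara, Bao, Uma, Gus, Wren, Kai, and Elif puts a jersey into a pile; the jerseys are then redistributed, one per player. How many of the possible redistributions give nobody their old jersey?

1854

Let Aᵢ be the assignments in which player i gets their old jersey. We want the size of the complement of A₁∪…∪A_7.
By inclusion–exclusion this is Σ_{j=0}^{7} (−1)^j C(7,j)·(7−j)!.
Computing: 5040 − 5040 + 2520 − 840 + 210 − 42 + 7 − 1 = 1854.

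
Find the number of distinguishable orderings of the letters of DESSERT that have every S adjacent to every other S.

360

Treat the 2 copies of S as a single block. The multiset to arrange is then {SS, D, E, E, R, T}, 6 items in all.
That gives (6)!/(2!) = 360 arrangements.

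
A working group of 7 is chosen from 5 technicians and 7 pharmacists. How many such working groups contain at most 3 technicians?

Split by how many technicians are chosen (0 through 3).
Sum: C(5,0)·C(7,7) + C(5,1)·C(7,6) + C(5,2)·C(7,5) + C(5,3)·C(7,4) = 1 + 35 + 210 + 350 = 596.

596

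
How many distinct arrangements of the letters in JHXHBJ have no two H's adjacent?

Total arrangements of JHXHBJ: 6!/(2!·2!) = 180.
If the two H's are adjacent, glue them into one block, leaving 5 items to arrange: (5)!/(2!) = 60 ways.
Hence 180 − 60 = 120.

120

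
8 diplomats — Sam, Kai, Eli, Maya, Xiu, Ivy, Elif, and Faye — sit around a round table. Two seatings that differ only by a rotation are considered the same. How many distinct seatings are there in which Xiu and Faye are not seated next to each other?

3600

All circular seatings of 8 people number (7)! = 5040.
Those with Xiu next to Faye: fuse the pair into one unit and seat 7 units around a circle — 2·(6)! = 1440.
Subtracting, 5040 − 1440 = 3600.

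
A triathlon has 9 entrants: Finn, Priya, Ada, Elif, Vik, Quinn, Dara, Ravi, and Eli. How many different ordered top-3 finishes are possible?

504

There are 9 choices for 1st place, 8 for 2nd, and 7 for 3rd.
That gives 9 × 8 × 7 = 504.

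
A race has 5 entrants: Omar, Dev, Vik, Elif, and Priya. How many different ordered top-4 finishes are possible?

120

This is an ordered selection of 4 from 5: P(5,4).
That gives 5 × 4 × 3 × 2 = 120.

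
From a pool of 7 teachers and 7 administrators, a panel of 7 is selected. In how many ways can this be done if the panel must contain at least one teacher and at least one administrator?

With no constraint there are C(14,7) = 3432 possible selections.
Selections missing a whole group: no teachers → C(7,7) = 1; no administrators → C(7,7) = 1.
Both groups omitted at once is impossible, so 3432 − 2 = 3430.

3430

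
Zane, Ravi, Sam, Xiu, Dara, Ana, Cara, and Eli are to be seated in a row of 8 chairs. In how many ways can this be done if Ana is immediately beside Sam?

10080

Place the 6 others and the Ana-Sam pair as 7 objects in a line; the pair has 2 internal arrangements.
So the count is 2·(7)! = 10080.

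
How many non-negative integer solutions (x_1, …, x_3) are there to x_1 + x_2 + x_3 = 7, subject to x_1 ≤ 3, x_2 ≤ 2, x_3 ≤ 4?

Without the upper bounds there are C(9,2) = 36 ways to split 7 among 3 variables.
Subtract solutions that violate a single cap (substitute x_i' = x_i − (cap_i+1)): x_1 ≥ 4 gives C(5,2) = 10; x_2 ≥ 3 gives C(6,2) = 15; x_3 ≥ 5 gives C(4,2) = 6. Together 31.
Add back pairs where two caps are both exceeded: 1 + 0 + 0 = 1.
By inclusion–exclusion the count is 36 − 31 + 1 = 6.

6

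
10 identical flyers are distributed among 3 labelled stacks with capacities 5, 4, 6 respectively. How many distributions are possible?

Ignoring the caps, the number of non-negative solutions to x_1+…+x_3 = 10 is C(12,2) = 66.
Subtract solutions that violate a single cap (substitute x_i' = x_i − (cap_i+1)): x_1 ≥ 6 gives C(6,2) = 15; x_2 ≥ 5 gives C(7,2) = 21; x_3 ≥ 7 gives C(5,2) = 10. Together 46.
No two caps can be exceeded simultaneously, so the pair terms are all 0.
By inclusion–exclusion the count is 66 − 46 + 0 = 20.

20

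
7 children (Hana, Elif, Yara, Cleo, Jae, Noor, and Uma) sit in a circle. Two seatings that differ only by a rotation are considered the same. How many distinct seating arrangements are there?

Seat Hana anywhere (absorbing the rotational symmetry), then permute the other 6: (6)! = 720.

720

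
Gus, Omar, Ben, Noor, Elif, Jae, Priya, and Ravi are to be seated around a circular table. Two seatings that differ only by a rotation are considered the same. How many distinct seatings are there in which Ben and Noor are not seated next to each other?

Without the restriction there are (7)! = 5040 seatings.
Those with Ben next to Noor: fuse the pair into one unit and seat 7 units around a circle — 2·(6)! = 1440.
Subtracting, 5040 − 1440 = 3600.

3600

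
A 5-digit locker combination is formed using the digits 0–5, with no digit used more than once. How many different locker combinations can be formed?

With no repetition, fill the 5 digits in order: 6 choices, then 5, down to 2.
6 × 5 × 4 × 3 × 2 = 720.

720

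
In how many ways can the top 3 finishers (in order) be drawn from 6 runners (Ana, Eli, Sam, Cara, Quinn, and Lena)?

There are 6 choices for 1st place, 5 for 2nd, and 4 for 3rd.
That gives 6 × 5 × 4 = 120.

120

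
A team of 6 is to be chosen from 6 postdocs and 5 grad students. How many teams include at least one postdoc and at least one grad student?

461

Total 6-person selections from all 11: C(11,6) = 462.
Selections missing a whole group: no postdocs → C(5,6) = 0; no grad students → C(6,6) = 1.
Both groups omitted at once is impossible, so 462 − 1 = 461.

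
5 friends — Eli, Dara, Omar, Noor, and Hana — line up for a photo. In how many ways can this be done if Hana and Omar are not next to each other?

72

There are 5! = 120 arrangements in all. If Hana and Omar are adjacent, merging them into one block gives 2·(4)! = 48 arrangements.
Complementary counting: 120 − 48 = 72.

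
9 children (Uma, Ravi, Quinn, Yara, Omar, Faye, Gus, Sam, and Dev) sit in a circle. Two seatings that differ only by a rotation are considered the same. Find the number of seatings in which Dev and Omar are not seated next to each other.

Without the restriction there are (8)! = 40320 seatings.
Seatings with Dev beside Omar: treat them as a block with 2 internal orders, giving 2 × (7)! = 10080.
Subtracting, 40320 − 10080 = 30240.

30240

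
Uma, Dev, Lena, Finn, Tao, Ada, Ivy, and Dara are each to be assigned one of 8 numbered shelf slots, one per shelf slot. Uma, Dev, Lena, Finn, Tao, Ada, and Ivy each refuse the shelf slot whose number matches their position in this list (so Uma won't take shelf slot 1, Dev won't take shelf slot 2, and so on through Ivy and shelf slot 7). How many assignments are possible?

Let Aᵢ (for 1 ≤ i ≤ 7) be the placements that put person i in their forbidden shelf slot. Any j of these fix j positions, leaving (8−j)! ways to fill the rest, and there are C(7,j) ways to pick which j.
By inclusion–exclusion, the number of valid placements is Σ_{j=0}^{7} (−1)^j C(7,j)·(8−j)!.
Computing: 40320 − 35280 + 15120 − 4200 + 840 − 126 + 14 − 1 = 16687.

16687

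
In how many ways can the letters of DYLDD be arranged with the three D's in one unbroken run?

Treat the 3 copies of D as a single block. The multiset to arrange is then {DDD, L, Y}, 3 items in all.
All 3 items are distinct, so there are (3)! = 6 arrangements.

6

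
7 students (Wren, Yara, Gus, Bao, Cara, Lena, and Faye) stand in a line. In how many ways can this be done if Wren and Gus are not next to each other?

3600

There are 7! = 5040 arrangements in all. If Wren and Gus are adjacent, merging them into one block gives 2·(6)! = 1440 arrangements.
Complementary counting: 5040 − 1440 = 3600.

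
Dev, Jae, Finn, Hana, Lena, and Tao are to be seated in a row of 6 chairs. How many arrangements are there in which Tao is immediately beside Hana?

240

Treat {Tao, Hana} as a single unit. There are 5 units to order, and the pair itself can be ordered 2 ways.
That gives 2 × 5! = 2 × 120 = 240.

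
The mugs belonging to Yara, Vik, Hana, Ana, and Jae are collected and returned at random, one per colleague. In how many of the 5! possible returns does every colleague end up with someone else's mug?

Count assignments avoiding every fixed point. For any j of the 5 colleagues fixed to their own mug, the other 5−j can be arranged in (5−j)! ways.
By inclusion–exclusion this is Σ_{j=0}^{5} (−1)^j C(5,j)·(5−j)!.
Computing: 120 − 120 + 60 − 20 + 5 − 1 = 44.

44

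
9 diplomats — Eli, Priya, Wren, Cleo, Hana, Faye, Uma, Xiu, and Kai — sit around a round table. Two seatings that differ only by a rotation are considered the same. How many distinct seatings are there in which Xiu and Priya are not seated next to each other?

Without the restriction there are (8)! = 40320 seatings.
Those with Xiu next to Priya: fuse the pair into one unit and seat 8 units around a circle — 2·(7)! = 10080.
Subtracting, 40320 − 10080 = 30240.

30240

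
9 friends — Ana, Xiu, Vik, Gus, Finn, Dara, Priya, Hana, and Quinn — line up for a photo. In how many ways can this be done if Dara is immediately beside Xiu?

Place the 7 others and the Dara-Xiu pair as 8 objects in a line; the pair has 2 internal arrangements.
So the count is 2·(8)! = 80640.

80640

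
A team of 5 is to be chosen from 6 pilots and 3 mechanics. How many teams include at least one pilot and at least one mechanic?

120

Unrestricted: C(9,5) = 126 ways to pick any 5 of the 9.
Subtract selections that omit an entire group: no pilots → C(3,5) = 0; no mechanics → C(6,5) = 6.
Both groups omitted at once is impossible, so 126 − 6 = 120.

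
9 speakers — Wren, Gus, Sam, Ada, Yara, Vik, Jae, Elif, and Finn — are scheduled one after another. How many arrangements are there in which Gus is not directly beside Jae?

282240

Of the 9! = 362880 arrangements, those with Gus and Jae adjacent number 2 × 8! = 80640 (treat the pair as a block with 2 internal orders).
So 362880 − 80640 = 282240 arrangements keep them apart.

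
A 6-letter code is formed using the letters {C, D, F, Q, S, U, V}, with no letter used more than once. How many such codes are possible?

5040

This is a permutation of 6 out of 7: P(7,6) = 7!/1!.
7 × 6 × 5 × 4 × 3 × 2 = 5040.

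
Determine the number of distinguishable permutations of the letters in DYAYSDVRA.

45360

Letter multiplicities in DYAYSDVRA: A×2, D×2, R×1, S×1, V×1, Y×2.
The number of distinct arrangements is 9!/(2!·2!·2!) = 362880/8 = 45360.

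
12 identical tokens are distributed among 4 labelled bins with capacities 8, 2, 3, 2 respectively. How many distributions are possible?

18

By stars and bars, unrestricted non-negative solutions to x_1+…+x_4 = 12 number C(12+3,3) = 455.
Subtract solutions that violate a single cap (substitute x_i' = x_i − (cap_i+1)): x_1 ≥ 9 gives C(6,3) = 20; x_2 ≥ 3 gives C(12,3) = 220; x_3 ≥ 4 gives C(11,3) = 165; x_4 ≥ 3 gives C(12,3) = 220. Together 625.
Add back pairs where two caps are both exceeded: 1 + 0 + 1 + 56 + 84 + 56 = 198.
Subtract triples: 0 + 0 + 0 + 10 = 10.
By inclusion–exclusion the count is 455 − 625 + 198 − 10 = 18.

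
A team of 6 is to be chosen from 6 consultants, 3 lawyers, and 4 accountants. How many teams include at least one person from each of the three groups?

1416

Unrestricted: C(13,6) = 1716 ways to pick any 6 of the 13.
Subtract selections that omit an entire group: no consultants → C(7,6) = 7; no lawyers → C(10,6) = 210; no accountants → C(9,6) = 84.
Add back selections omitting two groups (i.e. drawn from a single group): C(6,6) + C(3,6) + C(4,6) = 1.
By inclusion–exclusion: 1716 − 301 + 1 = 1416.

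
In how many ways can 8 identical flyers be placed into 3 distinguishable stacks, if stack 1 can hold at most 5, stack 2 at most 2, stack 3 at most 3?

6

By stars and bars, unrestricted non-negative solutions to x_1+…+x_3 = 8 number C(8+2,2) = 45.
Subtract solutions that violate a single cap (substitute x_i' = x_i − (cap_i+1)): x_1 ≥ 6 gives C(4,2) = 6; x_2 ≥ 3 gives C(7,2) = 21; x_3 ≥ 4 gives C(6,2) = 15. Together 42.
Add back pairs where two caps are both exceeded: 0 + 0 + 3 = 3.
By inclusion–exclusion the count is 45 − 42 + 3 = 6.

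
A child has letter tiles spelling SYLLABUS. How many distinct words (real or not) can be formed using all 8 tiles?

10080

The 8 letters of SYLLABUS have repeats: L appearing twice and S appearing twice.
The number of distinct arrangements is 8!/(2!·2!) = 40320/4 = 10080.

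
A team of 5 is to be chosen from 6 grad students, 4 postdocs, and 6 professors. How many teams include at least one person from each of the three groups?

3084

Total 5-person selections from all 16: C(16,5) = 4368.
Subtract selections that omit an entire group: no grad students → C(10,5) = 252; no postdocs → C(12,5) = 792; no professors → C(10,5) = 252.
Add back selections omitting two groups (i.e. drawn from a single group): C(6,5) + C(4,5) + C(6,5) = 12.
By inclusion–exclusion: 4368 − 1296 + 12 = 3084.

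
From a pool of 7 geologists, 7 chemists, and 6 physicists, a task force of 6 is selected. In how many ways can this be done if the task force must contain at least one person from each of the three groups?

Unrestricted: C(20,6) = 38760 ways to pick any 6 of the 20.
Selections missing a whole group: no geologists → C(13,6) = 1716; no chemists → C(13,6) = 1716; no physicists → C(14,6) = 3003.
Add back selections omitting two groups (i.e. drawn from a single group): C(7,6) + C(7,6) + C(6,6) = 15.
By inclusion–exclusion: 38760 − 6435 + 15 = 32340.

32340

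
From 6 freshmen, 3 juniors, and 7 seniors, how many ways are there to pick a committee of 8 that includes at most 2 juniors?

Split by how many juniors are chosen (0 through 2).
Sum: C(3,0)·C(13,8) + C(3,1)·C(13,7) + C(3,2)·C(13,6) = 1287 + 5148 + 5148 = 11583.

11583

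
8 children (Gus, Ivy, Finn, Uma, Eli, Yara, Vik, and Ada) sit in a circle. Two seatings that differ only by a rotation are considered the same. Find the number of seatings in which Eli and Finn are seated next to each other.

1440

Glue Eli and Finn into a block (2 internal orders). Seating 7 units around a circle gives (6)! arrangements.
So 2 × (6)! = 2 × 720 = 1440.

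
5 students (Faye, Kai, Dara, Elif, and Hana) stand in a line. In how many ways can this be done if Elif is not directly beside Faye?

Of the 5! = 120 arrangements, those with Elif and Faye adjacent number 2 × 4! = 48 (treat the pair as a block with 2 internal orders).
Complementary counting: 120 − 48 = 72.

72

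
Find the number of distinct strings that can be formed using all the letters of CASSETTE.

5040

The 8 letters of CASSETTE have repeats: E appearing twice, S appearing twice, and T appearing twice.
So there are 8! / (2!·2!·2!) = 5040 distinguishable arrangements.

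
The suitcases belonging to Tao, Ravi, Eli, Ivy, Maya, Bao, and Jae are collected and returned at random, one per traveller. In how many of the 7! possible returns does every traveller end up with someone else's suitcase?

1854

Let Aᵢ be the assignments in which traveller i gets their own suitcase. We want the size of the complement of A₁∪…∪A_7.
By inclusion–exclusion this is Σ_{j=0}^{7} (−1)^j C(7,j)·(7−j)!.
Computing: 5040 − 5040 + 2520 − 840 + 210 − 42 + 7 − 1 = 1854.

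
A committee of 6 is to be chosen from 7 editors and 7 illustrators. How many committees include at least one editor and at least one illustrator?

Unrestricted: C(14,6) = 3003 ways to pick any 6 of the 14.
Subtract selections that omit an entire group: no editors → C(7,6) = 7; no illustrators → C(7,6) = 7.
Both groups omitted at once is impossible, so 3003 − 14 = 2989.

2989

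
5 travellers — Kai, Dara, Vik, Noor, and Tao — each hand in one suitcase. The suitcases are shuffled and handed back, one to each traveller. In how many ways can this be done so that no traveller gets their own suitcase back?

44

Let Aᵢ be the assignments in which traveller i gets their own suitcase. We want the size of the complement of A₁∪…∪A_5.
By inclusion–exclusion this is Σ_{j=0}^{5} (−1)^j C(5,j)·(5−j)!.
Computing: 120 − 120 + 60 − 20 + 5 − 1 = 44.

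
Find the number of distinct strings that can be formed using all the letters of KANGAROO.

10080

KANGAROO has 8 letters with A appearing twice and O appearing twice.
Dividing 8! = 40320 by 2!·2! = 4 for the repeated letters gives 10080.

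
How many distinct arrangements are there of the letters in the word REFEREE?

The 7 letters of REFEREE have repeats: E appearing 4 times and R appearing twice.
Dividing 7! = 5040 by 4!·2! = 48 for the repeated letters gives 105.

105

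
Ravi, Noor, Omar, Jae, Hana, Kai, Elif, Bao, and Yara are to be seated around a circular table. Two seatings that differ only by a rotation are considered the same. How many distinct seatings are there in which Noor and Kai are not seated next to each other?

All circular seatings of 9 people number (8)! = 40320.
Those with Noor next to Kai: fuse the pair into one unit and seat 8 units around a circle — 2·(7)! = 10080.
Subtracting, 40320 − 10080 = 30240.

30240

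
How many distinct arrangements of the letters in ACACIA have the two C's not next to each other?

Total arrangements of ACACIA: 6!/(3!·2!) = 60.
Arrangements with the C's together: treat CC as one letter, giving (5)!/(3!) = 20.
Hence 60 − 20 = 40.

40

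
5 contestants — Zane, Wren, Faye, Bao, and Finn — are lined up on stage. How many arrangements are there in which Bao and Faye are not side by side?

There are 5! = 120 arrangements in all. If Bao and Faye are adjacent, merging them into one block gives 2·(4)! = 48 arrangements.
Complementary counting: 120 − 48 = 72.

72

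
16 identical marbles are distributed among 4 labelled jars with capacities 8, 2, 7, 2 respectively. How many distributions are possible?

By stars and bars, unrestricted non-negative solutions to x_1+…+x_4 = 16 number C(16+3,3) = 969.
Subtract solutions that violate a single cap (substitute x_i' = x_i − (cap_i+1)): x_1 ≥ 9 gives C(10,3) = 120; x_2 ≥ 3 gives C(16,3) = 560; x_3 ≥ 8 gives C(11,3) = 165; x_4 ≥ 3 gives C(16,3) = 560. Together 1405.
Add back pairs where two caps are both exceeded: 35 + 0 + 35 + 56 + 286 + 56 = 468.
Subtract triples: 0 + 4 + 0 + 10 = 14.
By inclusion–exclusion the count is 969 − 1405 + 468 − 14 = 18.

18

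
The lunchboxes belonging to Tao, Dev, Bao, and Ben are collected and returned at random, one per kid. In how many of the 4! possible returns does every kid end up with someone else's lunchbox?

9

Let Aᵢ be the assignments in which kid i gets their own lunchbox. We want the size of the complement of A₁∪…∪A_4.
By inclusion–exclusion this is Σ_{j=0}^{4} (−1)^j C(4,j)·(4−j)!.
Computing: 24 − 24 + 12 − 4 + 1 = 9.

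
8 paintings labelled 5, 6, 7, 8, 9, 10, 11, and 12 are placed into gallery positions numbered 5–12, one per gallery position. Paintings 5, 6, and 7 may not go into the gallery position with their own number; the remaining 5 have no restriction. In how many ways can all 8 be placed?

27240

Let Aᵢ (for i ∈ {5, 6, 7}) be the placements that put painting i in its forbidden gallery position. Any j of these fix j positions, leaving (8−j)! ways to fill the rest, and there are C(3,j) ways to pick which j.
By inclusion–exclusion, the number of valid placements is Σ_{j=0}^{3} (−1)^j C(3,j)·(8−j)!.
Computing: 40320 − 15120 + 2160 − 120 = 27240.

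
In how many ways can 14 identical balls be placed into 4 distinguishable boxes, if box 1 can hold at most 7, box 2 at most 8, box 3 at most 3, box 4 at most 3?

Without the upper bounds there are C(17,3) = 680 ways to split 14 among 4 boxes.
Subtract solutions that violate a single cap (substitute x_i' = x_i − (cap_i+1)): x_1 ≥ 8 gives C(9,3) = 84; x_2 ≥ 9 gives C(8,3) = 56; x_3 ≥ 4 gives C(13,3) = 286; x_4 ≥ 4 gives C(13,3) = 286. Together 712.
Add back pairs where two caps are both exceeded: 0 + 10 + 10 + 4 + 4 + 84 = 112.
By inclusion–exclusion the count is 680 − 712 + 112 = 80.

80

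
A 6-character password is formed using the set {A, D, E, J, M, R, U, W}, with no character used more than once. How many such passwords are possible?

Choose and order 6 of the 8 symbols: the first character has 8 options, the next 7, and so on down to 3.
8 × 7 × 6 × 5 × 4 × 3 = 20160.

20160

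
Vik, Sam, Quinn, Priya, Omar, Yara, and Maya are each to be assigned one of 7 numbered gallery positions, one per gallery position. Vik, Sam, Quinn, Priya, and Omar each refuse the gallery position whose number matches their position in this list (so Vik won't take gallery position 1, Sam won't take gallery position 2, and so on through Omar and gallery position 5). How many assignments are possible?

Let Aᵢ (for 1 ≤ i ≤ 5) be the placements that put person i in their forbidden gallery position. Any j of these fix j positions, leaving (7−j)! ways to fill the rest, and there are C(5,j) ways to pick which j.
By inclusion–exclusion, the number of valid placements is Σ_{j=0}^{5} (−1)^j C(5,j)·(7−j)!.
Computing: 5040 − 3600 + 1200 − 240 + 30 − 2 = 2428.

2428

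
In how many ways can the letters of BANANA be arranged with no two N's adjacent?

40

Total arrangements of BANANA: 6!/(3!·2!) = 60.
Arrangements with the N's together: treat NN as one letter, giving (5)!/(3!) = 20.
Subtracting, 60 − 20 = 40 arrangements keep the N's apart.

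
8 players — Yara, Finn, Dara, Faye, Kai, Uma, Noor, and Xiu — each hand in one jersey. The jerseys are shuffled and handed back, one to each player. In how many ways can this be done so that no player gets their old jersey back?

Let Aᵢ be the assignments in which player i gets their old jersey. We want the size of the complement of A₁∪…∪A_8.
By inclusion–exclusion this is Σ_{j=0}^{8} (−1)^j C(8,j)·(8−j)!.
Computing: 40320 − 40320 + 20160 − 6720 + 1680 − 336 + 56 − 8 + 1 = 14833.

14833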